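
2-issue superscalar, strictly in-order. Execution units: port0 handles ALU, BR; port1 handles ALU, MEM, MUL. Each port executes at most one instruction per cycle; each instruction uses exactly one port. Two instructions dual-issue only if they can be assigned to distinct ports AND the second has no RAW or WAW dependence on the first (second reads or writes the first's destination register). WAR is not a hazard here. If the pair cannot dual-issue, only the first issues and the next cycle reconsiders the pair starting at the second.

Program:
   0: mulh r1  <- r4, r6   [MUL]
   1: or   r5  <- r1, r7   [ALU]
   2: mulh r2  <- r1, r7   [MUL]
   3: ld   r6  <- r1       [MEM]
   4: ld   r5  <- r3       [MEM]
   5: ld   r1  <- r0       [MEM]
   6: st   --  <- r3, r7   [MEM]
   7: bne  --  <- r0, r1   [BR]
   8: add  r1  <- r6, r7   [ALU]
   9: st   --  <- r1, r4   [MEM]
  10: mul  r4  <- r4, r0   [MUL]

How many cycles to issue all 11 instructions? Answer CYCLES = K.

c0: i0 mulh.MUL  RAW r1
c1: i1,i2 or.ALU+mulh.MUL  dual
c2: i3 ld.MEM  no-port MEM/MEM
c3: i4 ld.MEM  no-port MEM/MEM
c4: i5 ld.MEM  no-port MEM/MEM
c5: i6,i7 st.MEM+bne.BR  dual
c6: i8 add.ALU  RAW r1
c7: i9 st.MEM  no-port MEM/MUL
c8: i10 mul.MUL  tail

CYCLES = 9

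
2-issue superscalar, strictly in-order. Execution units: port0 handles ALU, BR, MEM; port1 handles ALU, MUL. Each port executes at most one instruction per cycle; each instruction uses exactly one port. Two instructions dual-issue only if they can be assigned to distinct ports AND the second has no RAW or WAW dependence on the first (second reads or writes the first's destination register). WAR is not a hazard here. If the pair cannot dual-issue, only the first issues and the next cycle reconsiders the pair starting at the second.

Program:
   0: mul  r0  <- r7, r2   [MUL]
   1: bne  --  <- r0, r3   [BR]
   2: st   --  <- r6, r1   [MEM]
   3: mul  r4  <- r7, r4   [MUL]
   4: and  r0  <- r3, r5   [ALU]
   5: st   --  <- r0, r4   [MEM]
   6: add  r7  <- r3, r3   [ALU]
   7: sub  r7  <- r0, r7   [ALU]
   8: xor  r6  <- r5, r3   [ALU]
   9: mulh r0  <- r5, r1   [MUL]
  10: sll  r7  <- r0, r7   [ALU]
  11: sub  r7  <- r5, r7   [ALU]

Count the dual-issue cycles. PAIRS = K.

PAIRS = 3

0. mul.MUL @i0  | RAW r0
1. bne.BR @i1  | no-port BR/MEM
2. st.MEM mul.MUL @i2,i3  | 2-wide
3. and.ALU @i4  | RAW r0
4. st.MEM add.ALU @i5,i6  | 2-wide
5. sub.ALU xor.ALU @i7,i8  | 2-wide
6. mulh.MUL @i9  | RAW r0
7. sll.ALU @i10  | RAW+WAW r7
8. sub.ALU @i11  | tail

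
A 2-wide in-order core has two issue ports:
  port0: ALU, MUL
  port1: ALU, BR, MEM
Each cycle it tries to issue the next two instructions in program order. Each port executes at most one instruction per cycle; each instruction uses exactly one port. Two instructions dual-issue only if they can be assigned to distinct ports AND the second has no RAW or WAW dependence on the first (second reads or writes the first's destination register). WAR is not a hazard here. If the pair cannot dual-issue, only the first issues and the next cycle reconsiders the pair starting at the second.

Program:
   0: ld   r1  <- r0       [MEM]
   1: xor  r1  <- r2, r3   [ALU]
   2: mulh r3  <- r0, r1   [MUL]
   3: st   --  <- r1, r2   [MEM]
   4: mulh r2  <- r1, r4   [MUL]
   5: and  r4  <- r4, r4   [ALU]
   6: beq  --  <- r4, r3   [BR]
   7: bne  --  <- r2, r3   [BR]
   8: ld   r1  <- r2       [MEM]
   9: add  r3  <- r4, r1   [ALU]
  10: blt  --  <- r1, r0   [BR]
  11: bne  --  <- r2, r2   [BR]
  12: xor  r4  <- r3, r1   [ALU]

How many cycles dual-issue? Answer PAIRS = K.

PAIRS = 4

[0] i0  ld.MEM  -- WAW r1
[1] i1  xor.ALU  -- RAW r1
[2] i2,i3  mulh.MUL st.MEM  -- 2-wide
[3] i4,i5  mulh.MUL and.ALU  -- 2-wide
[4] i6  beq.BR  -- no-port BR/BR
[5] i7  bne.BR  -- no-port BR/MEM
[6] i8  ld.MEM  -- RAW r1
[7] i9,i10  add.ALU blt.BR  -- 2-wide
[8] i11,i12  bne.BR xor.ALU  -- 2-wide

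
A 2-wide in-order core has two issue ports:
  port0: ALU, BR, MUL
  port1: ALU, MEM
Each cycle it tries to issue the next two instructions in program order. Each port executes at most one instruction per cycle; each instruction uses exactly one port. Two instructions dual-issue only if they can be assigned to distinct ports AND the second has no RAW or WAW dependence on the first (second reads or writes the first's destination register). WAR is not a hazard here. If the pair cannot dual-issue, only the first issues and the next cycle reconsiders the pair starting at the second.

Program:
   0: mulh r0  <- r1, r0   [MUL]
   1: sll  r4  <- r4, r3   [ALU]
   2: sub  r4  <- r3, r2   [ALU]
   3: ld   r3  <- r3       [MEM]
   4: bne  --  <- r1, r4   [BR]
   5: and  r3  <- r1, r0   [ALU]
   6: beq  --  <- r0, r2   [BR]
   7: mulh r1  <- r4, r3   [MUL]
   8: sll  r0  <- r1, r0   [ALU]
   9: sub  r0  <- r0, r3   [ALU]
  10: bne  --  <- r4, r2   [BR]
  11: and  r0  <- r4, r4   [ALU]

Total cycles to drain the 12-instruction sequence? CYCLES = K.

0. mulh.MUL/sll.ALU @i0,i1  | 2-wide
1. sub.ALU/ld.MEM @i2,i3  | 2-wide
2. bne.BR/and.ALU @i4,i5  | 2-wide
3. beq.BR @i6  | no-port BR/MUL
4. mulh.MUL @i7  | RAW r1
5. sll.ALU @i8  | RAW+WAW r0
6. sub.ALU/bne.BR @i9,i10  | 2-wide
7. and.ALU @i11  | tail

CYCLES = 8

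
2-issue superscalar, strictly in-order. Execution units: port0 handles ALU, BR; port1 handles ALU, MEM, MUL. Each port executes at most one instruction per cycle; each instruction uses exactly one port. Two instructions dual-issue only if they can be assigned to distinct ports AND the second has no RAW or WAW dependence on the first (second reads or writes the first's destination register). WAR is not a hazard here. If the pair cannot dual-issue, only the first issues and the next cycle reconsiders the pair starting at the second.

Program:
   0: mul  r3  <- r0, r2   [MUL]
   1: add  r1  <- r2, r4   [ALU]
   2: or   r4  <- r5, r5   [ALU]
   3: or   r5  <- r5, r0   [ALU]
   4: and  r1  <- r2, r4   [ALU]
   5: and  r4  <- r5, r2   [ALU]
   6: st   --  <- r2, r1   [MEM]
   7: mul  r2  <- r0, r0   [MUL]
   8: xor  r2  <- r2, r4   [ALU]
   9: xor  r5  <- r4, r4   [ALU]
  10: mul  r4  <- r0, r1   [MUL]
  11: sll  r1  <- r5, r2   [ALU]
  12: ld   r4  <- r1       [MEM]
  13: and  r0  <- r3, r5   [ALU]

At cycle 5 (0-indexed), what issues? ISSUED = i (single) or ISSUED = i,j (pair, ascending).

ISSUED = 8,9

t=0 i0/i1:mul.MUL add.ALU ; 2-wide
t=1 i2/i3:or.ALU or.ALU ; 2-wide
t=2 i4/i5:and.ALU and.ALU ; 2-wide
t=3 i6:st.MEM ; no-port MEM/MUL
t=4 i7:mul.MUL ; RAW+WAW r2
t=5 i8/i9:xor.ALU xor.ALU ; 2-wide
t=6 i10/i11:mul.MUL sll.ALU ; 2-wide
t=7 i12/i13:ld.MEM and.ALU ; 2-wide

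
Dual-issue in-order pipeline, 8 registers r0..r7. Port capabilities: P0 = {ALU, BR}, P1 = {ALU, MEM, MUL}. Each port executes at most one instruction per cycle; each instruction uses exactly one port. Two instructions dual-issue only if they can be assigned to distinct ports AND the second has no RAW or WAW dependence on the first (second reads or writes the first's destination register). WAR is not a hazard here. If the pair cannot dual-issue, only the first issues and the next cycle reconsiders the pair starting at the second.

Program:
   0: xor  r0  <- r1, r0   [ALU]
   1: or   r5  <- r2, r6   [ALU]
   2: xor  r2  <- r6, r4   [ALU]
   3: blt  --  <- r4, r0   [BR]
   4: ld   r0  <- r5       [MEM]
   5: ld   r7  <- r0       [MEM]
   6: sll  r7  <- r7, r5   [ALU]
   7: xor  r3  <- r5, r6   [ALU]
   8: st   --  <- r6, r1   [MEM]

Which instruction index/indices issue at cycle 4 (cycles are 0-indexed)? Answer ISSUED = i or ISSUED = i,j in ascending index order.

[0] i0,i1  xor.ALU/or.ALU  -- pair
[1] i2,i3  xor.ALU/blt.BR  -- pair
[2] i4  ld.MEM  -- no-port MEM/MEM
[3] i5  ld.MEM  -- RAW+WAW r7
[4] i6,i7  sll.ALU/xor.ALU  -- pair
[5] i8  st.MEM  -- tail

ISSUED = 6,7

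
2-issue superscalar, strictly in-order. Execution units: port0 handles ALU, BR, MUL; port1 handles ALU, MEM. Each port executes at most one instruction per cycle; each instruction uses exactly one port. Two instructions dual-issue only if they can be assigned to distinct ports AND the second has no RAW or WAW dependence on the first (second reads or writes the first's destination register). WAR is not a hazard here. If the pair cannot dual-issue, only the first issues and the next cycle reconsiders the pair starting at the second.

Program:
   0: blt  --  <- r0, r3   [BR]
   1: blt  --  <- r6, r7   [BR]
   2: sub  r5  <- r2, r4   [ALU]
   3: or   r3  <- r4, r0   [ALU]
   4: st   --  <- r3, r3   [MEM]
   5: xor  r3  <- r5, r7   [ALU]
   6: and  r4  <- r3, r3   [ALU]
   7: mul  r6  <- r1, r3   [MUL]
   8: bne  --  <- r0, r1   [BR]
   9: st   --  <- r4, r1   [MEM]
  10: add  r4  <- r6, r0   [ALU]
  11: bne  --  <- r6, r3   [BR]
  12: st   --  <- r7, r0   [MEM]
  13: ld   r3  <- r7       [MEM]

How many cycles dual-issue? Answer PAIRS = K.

PAIRS = 5

[0] i0  blt.BR  -- no-port BR/BR
[1] i1/i2  blt.BR;sub.ALU  -- 2-wide
[2] i3  or.ALU  -- RAW r3
[3] i4/i5  st.MEM;xor.ALU  -- 2-wide
[4] i6/i7  and.ALU;mul.MUL  -- 2-wide
[5] i8/i9  bne.BR;st.MEM  -- 2-wide
[6] i10/i11  add.ALU;bne.BR  -- 2-wide
[7] i12  st.MEM  -- no-port MEM/MEM
[8] i13  ld.MEM  -- tail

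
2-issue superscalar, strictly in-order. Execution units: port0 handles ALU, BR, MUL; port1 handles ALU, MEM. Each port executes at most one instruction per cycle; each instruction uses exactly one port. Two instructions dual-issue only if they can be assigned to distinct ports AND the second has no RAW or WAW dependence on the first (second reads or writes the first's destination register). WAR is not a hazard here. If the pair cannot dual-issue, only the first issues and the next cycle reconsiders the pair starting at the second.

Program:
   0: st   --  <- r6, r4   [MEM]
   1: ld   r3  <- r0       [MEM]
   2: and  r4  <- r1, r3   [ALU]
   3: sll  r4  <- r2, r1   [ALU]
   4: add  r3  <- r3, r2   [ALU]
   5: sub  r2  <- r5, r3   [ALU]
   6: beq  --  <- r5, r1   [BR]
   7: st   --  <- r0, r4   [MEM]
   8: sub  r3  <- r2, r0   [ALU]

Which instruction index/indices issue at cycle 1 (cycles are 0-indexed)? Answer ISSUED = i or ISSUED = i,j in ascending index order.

#0 head=0: st.MEM i0 no-port MEM/MEM
#1 head=1: ld.MEM i1 RAW r3
#2 head=2: and.ALU i2 WAW r4
#3 head=3: sll.ALU add.ALU i3,i4 2-wide
#4 head=5: sub.ALU beq.BR i5,i6 2-wide
#5 head=7: st.MEM sub.ALU i7,i8 2-wide

ISSUED = 1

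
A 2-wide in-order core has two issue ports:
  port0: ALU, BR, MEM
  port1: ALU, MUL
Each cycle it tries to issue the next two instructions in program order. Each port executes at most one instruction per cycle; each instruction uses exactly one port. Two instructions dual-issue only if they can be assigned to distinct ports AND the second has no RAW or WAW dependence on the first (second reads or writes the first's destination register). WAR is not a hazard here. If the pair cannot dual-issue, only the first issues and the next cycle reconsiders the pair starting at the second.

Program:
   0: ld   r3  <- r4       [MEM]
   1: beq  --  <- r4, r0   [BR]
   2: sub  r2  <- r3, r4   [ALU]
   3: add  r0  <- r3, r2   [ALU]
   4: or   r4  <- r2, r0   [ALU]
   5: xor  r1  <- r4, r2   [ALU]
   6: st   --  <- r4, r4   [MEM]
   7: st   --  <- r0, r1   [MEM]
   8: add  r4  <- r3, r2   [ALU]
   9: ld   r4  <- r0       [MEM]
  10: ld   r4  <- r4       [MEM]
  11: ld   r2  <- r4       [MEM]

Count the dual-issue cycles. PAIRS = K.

PAIRS = 3

t=0 i0:ld.MEM ; no-port MEM/BR
t=1 i1+i2:beq.BR/sub.ALU ; pair
t=2 i3:add.ALU ; RAW r0
t=3 i4:or.ALU ; RAW r4
t=4 i5+i6:xor.ALU/st.MEM ; pair
t=5 i7+i8:st.MEM/add.ALU ; pair
t=6 i9:ld.MEM ; no-port MEM/MEM
t=7 i10:ld.MEM ; no-port MEM/MEM
t=8 i11:ld.MEM ; tail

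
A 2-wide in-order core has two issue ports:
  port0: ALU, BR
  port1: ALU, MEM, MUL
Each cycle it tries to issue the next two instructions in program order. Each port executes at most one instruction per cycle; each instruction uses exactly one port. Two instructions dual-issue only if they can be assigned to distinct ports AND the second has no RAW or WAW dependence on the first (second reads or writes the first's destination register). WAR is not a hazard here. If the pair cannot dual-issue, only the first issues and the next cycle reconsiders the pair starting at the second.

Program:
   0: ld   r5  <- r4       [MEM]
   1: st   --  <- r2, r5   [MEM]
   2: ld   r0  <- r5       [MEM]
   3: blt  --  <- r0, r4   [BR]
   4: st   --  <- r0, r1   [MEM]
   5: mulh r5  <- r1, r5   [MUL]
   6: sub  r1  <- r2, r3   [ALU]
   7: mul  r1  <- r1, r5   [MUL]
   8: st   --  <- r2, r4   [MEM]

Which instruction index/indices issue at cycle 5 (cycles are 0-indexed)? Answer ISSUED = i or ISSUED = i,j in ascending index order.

  cy0 -> i0 (ld) no-port MEM/MEM
  cy1 -> i1 (st) no-port MEM/MEM
  cy2 -> i2 (ld) RAW r0
  cy3 -> i3+i4 (blt+st) dual
  cy4 -> i5+i6 (mulh+sub) dual
  cy5 -> i7 (mul) no-port MUL/MEM
  cy6 -> i8 (st) tail

ISSUED = 7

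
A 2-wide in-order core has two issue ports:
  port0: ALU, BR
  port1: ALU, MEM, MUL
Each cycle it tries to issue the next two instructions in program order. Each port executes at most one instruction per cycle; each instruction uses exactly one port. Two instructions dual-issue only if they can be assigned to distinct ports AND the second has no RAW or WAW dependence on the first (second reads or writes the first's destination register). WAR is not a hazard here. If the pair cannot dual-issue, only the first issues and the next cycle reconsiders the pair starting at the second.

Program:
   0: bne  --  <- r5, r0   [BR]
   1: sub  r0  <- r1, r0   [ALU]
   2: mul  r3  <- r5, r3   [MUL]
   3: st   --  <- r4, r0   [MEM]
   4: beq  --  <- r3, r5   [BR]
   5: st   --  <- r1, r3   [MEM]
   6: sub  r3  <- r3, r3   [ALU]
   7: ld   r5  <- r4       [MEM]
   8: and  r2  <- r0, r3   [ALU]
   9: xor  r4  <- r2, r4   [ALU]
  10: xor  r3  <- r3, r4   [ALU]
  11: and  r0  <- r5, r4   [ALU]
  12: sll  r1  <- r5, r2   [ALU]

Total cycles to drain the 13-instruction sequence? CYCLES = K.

[0] i0&i1  bne.BR;sub.ALU  -- 2-wide
[1] i2  mul.MUL  -- no-port MUL/MEM
[2] i3&i4  st.MEM;beq.BR  -- 2-wide
[3] i5&i6  st.MEM;sub.ALU  -- 2-wide
[4] i7&i8  ld.MEM;and.ALU  -- 2-wide
[5] i9  xor.ALU  -- RAW r4
[6] i10&i11  xor.ALU;and.ALU  -- 2-wide
[7] i12  sll.ALU  -- tail

CYCLES = 8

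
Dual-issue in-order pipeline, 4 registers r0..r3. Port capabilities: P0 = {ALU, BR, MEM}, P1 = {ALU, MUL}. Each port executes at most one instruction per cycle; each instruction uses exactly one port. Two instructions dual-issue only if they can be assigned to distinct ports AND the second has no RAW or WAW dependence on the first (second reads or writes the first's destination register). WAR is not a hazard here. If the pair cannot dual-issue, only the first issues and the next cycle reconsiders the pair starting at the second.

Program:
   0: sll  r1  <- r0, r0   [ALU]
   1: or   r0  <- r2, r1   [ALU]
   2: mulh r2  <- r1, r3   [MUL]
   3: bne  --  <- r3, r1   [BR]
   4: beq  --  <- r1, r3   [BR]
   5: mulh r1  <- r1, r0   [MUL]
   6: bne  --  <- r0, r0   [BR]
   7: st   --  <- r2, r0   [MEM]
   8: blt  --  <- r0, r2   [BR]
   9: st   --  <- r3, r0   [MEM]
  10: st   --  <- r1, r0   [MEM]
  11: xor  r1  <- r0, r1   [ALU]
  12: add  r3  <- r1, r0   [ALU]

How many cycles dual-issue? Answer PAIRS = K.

PAIRS = 3

0. sll.ALU @i0  | RAW r1
1. or.ALU+mulh.MUL @i1&i2  | 2-wide
2. bne.BR @i3  | no-port BR/BR
3. beq.BR+mulh.MUL @i4&i5  | 2-wide
4. bne.BR @i6  | no-port BR/MEM
5. st.MEM @i7  | no-port MEM/BR
6. blt.BR @i8  | no-port BR/MEM
7. st.MEM @i9  | no-port MEM/MEM
8. st.MEM+xor.ALU @i10&i11  | 2-wide
9. add.ALU @i12  | tail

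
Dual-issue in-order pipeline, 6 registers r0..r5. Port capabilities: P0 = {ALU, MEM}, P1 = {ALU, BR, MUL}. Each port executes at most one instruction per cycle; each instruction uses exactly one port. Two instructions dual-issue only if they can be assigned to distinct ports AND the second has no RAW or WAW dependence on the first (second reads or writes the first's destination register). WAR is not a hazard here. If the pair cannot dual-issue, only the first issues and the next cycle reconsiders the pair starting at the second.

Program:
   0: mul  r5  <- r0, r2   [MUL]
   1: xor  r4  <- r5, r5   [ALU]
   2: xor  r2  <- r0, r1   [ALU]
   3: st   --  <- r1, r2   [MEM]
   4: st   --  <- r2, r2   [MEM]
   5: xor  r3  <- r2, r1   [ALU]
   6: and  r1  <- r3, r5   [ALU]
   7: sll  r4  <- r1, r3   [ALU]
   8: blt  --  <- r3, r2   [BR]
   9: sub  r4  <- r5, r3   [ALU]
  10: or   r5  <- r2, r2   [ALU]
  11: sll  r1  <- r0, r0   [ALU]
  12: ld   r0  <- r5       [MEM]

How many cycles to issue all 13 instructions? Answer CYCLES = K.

  cy0 -> i0 (mul) RAW r5
  cy1 -> i1&i2 (xor xor) pair
  cy2 -> i3 (st) no-port MEM/MEM
  cy3 -> i4&i5 (st xor) pair
  cy4 -> i6 (and) RAW r1
  cy5 -> i7&i8 (sll blt) pair
  cy6 -> i9&i10 (sub or) pair
  cy7 -> i11&i12 (sll ld) pair

CYCLES = 8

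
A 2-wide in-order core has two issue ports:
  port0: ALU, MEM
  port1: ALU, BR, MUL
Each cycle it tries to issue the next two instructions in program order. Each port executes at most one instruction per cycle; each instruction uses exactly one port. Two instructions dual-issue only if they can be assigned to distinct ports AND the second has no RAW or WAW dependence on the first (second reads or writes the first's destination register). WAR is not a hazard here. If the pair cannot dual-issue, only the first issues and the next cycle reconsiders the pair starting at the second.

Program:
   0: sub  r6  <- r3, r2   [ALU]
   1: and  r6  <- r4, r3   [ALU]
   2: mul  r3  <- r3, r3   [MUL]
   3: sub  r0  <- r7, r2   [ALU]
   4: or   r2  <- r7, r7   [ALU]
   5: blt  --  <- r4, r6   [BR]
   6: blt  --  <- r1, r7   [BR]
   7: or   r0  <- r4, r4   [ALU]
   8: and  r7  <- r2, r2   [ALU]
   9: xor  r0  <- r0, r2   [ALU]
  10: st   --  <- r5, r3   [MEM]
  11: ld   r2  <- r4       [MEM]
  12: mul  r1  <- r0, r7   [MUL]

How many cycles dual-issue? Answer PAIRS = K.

t=0 i0:sub ; WAW r6
t=1 i1/i2:and;mul ; pair
t=2 i3/i4:sub;or ; pair
t=3 i5:blt ; no-port BR/BR
t=4 i6/i7:blt;or ; pair
t=5 i8/i9:and;xor ; pair
t=6 i10:st ; no-port MEM/MEM
t=7 i11/i12:ld;mul ; pair

PAIRS = 5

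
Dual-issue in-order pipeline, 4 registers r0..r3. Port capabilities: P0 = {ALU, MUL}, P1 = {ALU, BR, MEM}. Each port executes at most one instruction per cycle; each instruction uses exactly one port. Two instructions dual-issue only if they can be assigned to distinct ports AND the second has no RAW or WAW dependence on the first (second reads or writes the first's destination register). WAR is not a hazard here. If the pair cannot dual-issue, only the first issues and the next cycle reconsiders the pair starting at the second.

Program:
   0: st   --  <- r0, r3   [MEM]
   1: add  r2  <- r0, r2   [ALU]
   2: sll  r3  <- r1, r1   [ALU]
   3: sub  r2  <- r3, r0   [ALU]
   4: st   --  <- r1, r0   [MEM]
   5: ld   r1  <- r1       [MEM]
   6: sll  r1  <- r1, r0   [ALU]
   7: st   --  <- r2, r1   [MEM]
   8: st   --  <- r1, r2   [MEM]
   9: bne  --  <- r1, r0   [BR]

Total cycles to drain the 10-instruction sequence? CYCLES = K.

t=0 i0/i1:st.MEM add.ALU ; dual
t=1 i2:sll.ALU ; RAW r3
t=2 i3/i4:sub.ALU st.MEM ; dual
t=3 i5:ld.MEM ; RAW+WAW r1
t=4 i6:sll.ALU ; RAW r1
t=5 i7:st.MEM ; no-port MEM/MEM
t=6 i8:st.MEM ; no-port MEM/BR
t=7 i9:bne.BR ; tail

CYCLES = 8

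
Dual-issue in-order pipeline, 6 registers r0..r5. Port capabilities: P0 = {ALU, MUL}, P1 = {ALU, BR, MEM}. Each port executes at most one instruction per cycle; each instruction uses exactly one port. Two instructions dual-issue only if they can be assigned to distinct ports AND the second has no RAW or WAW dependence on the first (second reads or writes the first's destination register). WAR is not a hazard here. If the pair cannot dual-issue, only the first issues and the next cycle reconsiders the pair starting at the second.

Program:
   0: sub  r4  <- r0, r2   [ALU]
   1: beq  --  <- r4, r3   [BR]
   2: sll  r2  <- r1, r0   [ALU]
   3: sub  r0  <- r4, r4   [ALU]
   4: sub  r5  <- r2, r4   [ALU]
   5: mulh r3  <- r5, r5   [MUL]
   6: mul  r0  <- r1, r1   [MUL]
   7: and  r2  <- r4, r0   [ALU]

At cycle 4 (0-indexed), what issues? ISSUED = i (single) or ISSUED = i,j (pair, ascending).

c0: i0 sub.ALU  RAW r4
c1: i1+i2 beq.BR;sll.ALU  dual
c2: i3+i4 sub.ALU;sub.ALU  dual
c3: i5 mulh.MUL  no-port MUL/MUL
c4: i6 mul.MUL  RAW r0
c5: i7 and.ALU  tail

ISSUED = 6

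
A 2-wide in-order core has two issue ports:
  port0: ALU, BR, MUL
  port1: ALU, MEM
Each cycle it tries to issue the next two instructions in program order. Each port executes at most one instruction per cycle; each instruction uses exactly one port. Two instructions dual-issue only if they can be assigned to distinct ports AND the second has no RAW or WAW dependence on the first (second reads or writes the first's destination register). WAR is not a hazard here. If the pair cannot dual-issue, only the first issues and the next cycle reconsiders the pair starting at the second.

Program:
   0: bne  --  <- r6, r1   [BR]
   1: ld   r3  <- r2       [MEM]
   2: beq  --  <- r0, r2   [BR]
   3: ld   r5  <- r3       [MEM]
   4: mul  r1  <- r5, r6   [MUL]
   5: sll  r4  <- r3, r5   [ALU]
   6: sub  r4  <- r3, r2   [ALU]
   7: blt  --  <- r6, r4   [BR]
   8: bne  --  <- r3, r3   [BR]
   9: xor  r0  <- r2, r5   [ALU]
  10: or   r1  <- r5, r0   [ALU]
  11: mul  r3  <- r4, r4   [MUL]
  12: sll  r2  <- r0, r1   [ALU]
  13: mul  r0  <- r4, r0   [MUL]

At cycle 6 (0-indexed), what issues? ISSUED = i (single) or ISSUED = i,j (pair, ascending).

[0] i0,i1  bne.BR+ld.MEM  -- dual
[1] i2,i3  beq.BR+ld.MEM  -- dual
[2] i4,i5  mul.MUL+sll.ALU  -- dual
[3] i6  sub.ALU  -- RAW r4
[4] i7  blt.BR  -- no-port BR/BR
[5] i8,i9  bne.BR+xor.ALU  -- dual
[6] i10,i11  or.ALU+mul.MUL  -- dual
[7] i12,i13  sll.ALU+mul.MUL  -- dual

ISSUED = 10,11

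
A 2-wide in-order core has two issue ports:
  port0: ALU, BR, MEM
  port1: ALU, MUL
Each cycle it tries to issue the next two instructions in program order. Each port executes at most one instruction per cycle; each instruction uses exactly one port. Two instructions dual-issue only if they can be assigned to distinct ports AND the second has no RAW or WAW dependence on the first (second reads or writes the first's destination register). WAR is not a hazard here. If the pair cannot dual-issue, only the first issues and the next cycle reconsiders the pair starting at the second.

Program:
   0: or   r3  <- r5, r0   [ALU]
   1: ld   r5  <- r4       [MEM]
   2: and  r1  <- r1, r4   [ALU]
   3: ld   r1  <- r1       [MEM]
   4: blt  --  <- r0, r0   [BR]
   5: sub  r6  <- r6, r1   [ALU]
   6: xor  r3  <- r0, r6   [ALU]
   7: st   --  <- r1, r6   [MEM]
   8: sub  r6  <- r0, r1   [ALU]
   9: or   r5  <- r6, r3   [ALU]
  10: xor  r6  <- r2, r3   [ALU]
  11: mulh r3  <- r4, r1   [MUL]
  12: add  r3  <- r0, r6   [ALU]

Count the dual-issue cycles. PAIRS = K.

PAIRS = 4

c0: i0+i1 or ld  2-wide
c1: i2 and  RAW+WAW r1
c2: i3 ld  no-port MEM/BR
c3: i4+i5 blt sub  2-wide
c4: i6+i7 xor st  2-wide
c5: i8 sub  RAW r6
c6: i9+i10 or xor  2-wide
c7: i11 mulh  WAW r3
c8: i12 add  tail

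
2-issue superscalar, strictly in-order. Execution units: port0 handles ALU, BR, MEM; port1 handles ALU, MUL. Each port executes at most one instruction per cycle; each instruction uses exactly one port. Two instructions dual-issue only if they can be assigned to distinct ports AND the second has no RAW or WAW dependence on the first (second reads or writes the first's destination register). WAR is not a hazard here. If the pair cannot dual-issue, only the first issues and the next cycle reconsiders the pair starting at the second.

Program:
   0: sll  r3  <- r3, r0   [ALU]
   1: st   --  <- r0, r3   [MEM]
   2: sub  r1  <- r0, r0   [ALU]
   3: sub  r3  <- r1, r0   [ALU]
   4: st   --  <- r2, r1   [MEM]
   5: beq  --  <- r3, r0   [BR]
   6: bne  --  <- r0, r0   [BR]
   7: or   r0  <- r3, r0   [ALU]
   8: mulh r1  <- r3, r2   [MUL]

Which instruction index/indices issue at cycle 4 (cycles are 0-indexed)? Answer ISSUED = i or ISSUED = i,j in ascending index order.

c0: i0 sll.ALU  RAW r3
c1: i1+i2 st.MEM+sub.ALU  2-wide
c2: i3+i4 sub.ALU+st.MEM  2-wide
c3: i5 beq.BR  no-port BR/BR
c4: i6+i7 bne.BR+or.ALU  2-wide
c5: i8 mulh.MUL  tail

ISSUED = 6,7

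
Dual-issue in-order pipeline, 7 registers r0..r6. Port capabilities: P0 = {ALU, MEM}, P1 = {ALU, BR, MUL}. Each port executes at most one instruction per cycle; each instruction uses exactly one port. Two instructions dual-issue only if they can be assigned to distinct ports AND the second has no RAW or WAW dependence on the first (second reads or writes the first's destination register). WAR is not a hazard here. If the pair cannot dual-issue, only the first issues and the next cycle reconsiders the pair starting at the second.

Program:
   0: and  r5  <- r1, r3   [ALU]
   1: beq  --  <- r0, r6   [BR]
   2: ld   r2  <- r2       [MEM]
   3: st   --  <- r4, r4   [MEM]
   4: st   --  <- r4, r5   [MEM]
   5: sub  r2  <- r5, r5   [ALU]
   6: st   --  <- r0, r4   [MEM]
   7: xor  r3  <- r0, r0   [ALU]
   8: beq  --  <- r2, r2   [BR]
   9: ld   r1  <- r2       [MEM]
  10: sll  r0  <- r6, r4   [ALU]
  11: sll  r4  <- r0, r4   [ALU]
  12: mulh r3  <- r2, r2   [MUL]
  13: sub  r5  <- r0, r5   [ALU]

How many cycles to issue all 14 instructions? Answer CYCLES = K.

0. and.ALU;beq.BR @i0,i1  | dual
1. ld.MEM @i2  | no-port MEM/MEM
2. st.MEM @i3  | no-port MEM/MEM
3. st.MEM;sub.ALU @i4,i5  | dual
4. st.MEM;xor.ALU @i6,i7  | dual
5. beq.BR;ld.MEM @i8,i9  | dual
6. sll.ALU @i10  | RAW r0
7. sll.ALU;mulh.MUL @i11,i12  | dual
8. sub.ALU @i13  | tail

CYCLES = 9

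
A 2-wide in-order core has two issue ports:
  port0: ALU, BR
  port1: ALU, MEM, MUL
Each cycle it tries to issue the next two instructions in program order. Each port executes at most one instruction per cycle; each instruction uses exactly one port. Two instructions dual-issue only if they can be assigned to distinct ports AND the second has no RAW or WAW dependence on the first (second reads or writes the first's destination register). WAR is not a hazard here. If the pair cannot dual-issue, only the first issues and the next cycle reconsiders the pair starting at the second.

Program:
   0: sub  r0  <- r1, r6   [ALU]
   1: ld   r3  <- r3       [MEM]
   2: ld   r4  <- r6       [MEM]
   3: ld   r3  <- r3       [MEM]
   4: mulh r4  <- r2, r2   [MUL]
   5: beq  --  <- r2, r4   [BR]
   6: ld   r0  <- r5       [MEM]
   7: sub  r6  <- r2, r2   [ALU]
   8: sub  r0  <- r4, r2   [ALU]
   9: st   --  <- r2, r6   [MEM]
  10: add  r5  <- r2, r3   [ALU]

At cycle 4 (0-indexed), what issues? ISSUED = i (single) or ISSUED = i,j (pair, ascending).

#0 head=0: sub.ALU+ld.MEM i0/i1 2-wide
#1 head=2: ld.MEM i2 no-port MEM/MEM
#2 head=3: ld.MEM i3 no-port MEM/MUL
#3 head=4: mulh.MUL i4 RAW r4
#4 head=5: beq.BR+ld.MEM i5/i6 2-wide
#5 head=7: sub.ALU+sub.ALU i7/i8 2-wide
#6 head=9: st.MEM+add.ALU i9/i10 2-wide

ISSUED = 5,6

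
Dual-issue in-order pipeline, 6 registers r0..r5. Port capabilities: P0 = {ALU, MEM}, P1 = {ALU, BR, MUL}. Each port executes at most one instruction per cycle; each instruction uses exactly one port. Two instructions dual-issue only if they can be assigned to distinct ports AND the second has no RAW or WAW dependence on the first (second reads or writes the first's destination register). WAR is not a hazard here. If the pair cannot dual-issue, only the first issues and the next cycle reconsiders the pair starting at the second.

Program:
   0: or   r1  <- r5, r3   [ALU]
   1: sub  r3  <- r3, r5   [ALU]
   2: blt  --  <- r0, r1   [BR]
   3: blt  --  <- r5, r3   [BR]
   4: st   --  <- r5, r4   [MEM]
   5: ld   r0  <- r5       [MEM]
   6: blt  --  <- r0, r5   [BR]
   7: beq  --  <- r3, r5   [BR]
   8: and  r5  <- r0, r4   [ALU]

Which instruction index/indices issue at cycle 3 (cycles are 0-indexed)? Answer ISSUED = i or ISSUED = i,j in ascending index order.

ISSUED = 5

#0 head=0: or+sub i0,i1 dual
#1 head=2: blt i2 no-port BR/BR
#2 head=3: blt+st i3,i4 dual
#3 head=5: ld i5 RAW r0
#4 head=6: blt i6 no-port BR/BR
#5 head=7: beq+and i7,i8 dual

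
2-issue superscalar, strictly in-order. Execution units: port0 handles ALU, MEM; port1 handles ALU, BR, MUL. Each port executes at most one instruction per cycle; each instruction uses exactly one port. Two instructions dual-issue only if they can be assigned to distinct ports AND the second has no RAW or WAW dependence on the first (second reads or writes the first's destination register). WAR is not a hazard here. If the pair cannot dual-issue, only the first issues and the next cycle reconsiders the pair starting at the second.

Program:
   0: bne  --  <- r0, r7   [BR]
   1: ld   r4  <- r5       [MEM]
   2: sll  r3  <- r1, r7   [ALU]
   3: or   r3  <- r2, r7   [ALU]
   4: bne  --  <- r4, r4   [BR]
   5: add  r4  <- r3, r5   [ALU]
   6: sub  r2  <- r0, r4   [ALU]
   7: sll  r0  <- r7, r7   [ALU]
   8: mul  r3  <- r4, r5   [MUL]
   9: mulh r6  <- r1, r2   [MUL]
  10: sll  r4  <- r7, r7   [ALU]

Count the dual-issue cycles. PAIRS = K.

#0 head=0: bne;ld i0/i1 pair
#1 head=2: sll i2 WAW r3
#2 head=3: or;bne i3/i4 pair
#3 head=5: add i5 RAW r4
#4 head=6: sub;sll i6/i7 pair
#5 head=8: mul i8 no-port MUL/MUL
#6 head=9: mulh;sll i9/i10 pair

PAIRS = 4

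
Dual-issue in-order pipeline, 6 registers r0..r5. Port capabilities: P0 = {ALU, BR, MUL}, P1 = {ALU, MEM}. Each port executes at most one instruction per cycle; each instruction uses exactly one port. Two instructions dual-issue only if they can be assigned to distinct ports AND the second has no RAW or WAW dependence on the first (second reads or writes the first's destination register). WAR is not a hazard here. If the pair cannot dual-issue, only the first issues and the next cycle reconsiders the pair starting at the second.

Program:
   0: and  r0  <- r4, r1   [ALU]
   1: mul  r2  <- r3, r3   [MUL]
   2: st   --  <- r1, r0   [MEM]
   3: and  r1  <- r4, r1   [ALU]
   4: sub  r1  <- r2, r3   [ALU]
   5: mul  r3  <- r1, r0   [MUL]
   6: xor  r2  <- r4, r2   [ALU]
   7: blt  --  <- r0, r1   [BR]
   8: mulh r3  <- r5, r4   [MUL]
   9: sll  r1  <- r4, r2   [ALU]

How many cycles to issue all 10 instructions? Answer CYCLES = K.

CYCLES = 6

t=0 i0&i1:and/mul ; dual
t=1 i2&i3:st/and ; dual
t=2 i4:sub ; RAW r1
t=3 i5&i6:mul/xor ; dual
t=4 i7:blt ; no-port BR/MUL
t=5 i8&i9:mulh/sll ; dual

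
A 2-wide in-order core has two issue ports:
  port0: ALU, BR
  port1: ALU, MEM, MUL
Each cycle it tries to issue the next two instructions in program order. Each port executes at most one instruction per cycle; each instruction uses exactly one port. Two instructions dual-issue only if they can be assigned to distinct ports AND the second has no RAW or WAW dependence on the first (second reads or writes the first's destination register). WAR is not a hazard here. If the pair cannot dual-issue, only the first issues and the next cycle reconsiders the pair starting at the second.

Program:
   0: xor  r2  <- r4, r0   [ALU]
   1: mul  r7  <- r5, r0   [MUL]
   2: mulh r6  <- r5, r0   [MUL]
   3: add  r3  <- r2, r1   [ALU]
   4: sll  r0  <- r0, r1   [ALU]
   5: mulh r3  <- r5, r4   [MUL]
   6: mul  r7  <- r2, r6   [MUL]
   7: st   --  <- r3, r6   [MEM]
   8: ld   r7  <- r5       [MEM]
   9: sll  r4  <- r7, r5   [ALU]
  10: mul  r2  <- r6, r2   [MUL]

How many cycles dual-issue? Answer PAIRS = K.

[0] i0&i1  xor/mul  -- pair
[1] i2&i3  mulh/add  -- pair
[2] i4&i5  sll/mulh  -- pair
[3] i6  mul  -- no-port MUL/MEM
[4] i7  st  -- no-port MEM/MEM
[5] i8  ld  -- RAW r7
[6] i9&i10  sll/mul  -- pair

PAIRS = 4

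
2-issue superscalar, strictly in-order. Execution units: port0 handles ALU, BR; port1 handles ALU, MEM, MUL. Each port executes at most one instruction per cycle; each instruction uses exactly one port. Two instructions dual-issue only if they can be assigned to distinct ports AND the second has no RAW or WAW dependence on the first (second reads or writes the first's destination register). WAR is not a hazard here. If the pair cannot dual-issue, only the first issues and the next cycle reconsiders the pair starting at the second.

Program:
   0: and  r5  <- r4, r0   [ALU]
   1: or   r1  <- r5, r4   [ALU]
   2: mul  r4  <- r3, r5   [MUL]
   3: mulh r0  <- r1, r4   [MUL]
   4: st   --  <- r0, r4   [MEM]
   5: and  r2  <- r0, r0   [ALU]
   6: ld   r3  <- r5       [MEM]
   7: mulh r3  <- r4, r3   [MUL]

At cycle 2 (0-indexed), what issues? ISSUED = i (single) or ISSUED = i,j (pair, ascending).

ISSUED = 3

  cy0 -> i0 (and.ALU) RAW r5
  cy1 -> i1,i2 (or.ALU/mul.MUL) 2-wide
  cy2 -> i3 (mulh.MUL) no-port MUL/MEM
  cy3 -> i4,i5 (st.MEM/and.ALU) 2-wide
  cy4 -> i6 (ld.MEM) no-port MEM/MUL
  cy5 -> i7 (mulh.MUL) tail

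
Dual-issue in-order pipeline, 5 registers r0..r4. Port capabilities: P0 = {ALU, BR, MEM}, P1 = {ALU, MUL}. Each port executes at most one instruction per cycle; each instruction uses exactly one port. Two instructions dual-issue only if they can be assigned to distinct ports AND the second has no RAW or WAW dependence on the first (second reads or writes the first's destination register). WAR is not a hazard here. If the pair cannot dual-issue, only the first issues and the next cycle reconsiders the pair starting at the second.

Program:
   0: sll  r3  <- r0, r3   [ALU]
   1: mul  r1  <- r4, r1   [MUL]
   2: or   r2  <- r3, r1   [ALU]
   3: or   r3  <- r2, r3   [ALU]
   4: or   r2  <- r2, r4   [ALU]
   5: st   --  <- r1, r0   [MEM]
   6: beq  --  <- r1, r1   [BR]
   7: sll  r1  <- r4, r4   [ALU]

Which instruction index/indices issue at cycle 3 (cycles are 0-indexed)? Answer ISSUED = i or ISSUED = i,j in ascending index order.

  cy0 -> i0&i1 (sll.ALU+mul.MUL) dual
  cy1 -> i2 (or.ALU) RAW r2
  cy2 -> i3&i4 (or.ALU+or.ALU) dual
  cy3 -> i5 (st.MEM) no-port MEM/BR
  cy4 -> i6&i7 (beq.BR+sll.ALU) dual

ISSUED = 5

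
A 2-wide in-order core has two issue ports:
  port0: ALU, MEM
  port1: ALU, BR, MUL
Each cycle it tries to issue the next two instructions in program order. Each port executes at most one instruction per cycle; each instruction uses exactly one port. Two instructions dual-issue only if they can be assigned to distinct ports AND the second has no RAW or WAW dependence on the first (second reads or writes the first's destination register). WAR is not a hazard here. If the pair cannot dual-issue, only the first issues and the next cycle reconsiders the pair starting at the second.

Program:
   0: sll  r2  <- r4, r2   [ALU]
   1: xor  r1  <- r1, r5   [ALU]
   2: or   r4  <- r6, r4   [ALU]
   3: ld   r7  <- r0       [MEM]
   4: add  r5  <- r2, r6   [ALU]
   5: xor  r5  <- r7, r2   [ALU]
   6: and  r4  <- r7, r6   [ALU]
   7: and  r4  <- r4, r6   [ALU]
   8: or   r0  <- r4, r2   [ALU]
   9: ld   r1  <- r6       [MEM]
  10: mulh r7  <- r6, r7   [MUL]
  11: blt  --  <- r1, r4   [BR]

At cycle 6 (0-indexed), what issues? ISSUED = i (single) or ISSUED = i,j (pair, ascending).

ISSUED = 10

c0: i0,i1 sll+xor  dual
c1: i2,i3 or+ld  dual
c2: i4 add  WAW r5
c3: i5,i6 xor+and  dual
c4: i7 and  RAW r4
c5: i8,i9 or+ld  dual
c6: i10 mulh  no-port MUL/BR
c7: i11 blt  tail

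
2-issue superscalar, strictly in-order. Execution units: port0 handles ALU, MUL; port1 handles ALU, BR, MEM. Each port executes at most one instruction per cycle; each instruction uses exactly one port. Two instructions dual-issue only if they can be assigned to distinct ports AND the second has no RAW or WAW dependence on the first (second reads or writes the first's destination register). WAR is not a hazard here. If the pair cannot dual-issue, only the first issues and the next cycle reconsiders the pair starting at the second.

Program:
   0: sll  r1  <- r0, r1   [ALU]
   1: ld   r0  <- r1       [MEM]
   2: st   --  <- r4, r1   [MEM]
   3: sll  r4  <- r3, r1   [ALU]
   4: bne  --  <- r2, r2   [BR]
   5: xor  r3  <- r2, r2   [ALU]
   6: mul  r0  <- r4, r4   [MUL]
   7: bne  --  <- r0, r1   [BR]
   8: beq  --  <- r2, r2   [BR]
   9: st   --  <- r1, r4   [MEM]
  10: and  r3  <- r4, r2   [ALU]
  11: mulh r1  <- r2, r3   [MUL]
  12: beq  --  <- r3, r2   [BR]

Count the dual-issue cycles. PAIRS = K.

PAIRS = 4

#0 head=0: sll.ALU i0 RAW r1
#1 head=1: ld.MEM i1 no-port MEM/MEM
#2 head=2: st.MEM+sll.ALU i2/i3 2-wide
#3 head=4: bne.BR+xor.ALU i4/i5 2-wide
#4 head=6: mul.MUL i6 RAW r0
#5 head=7: bne.BR i7 no-port BR/BR
#6 head=8: beq.BR i8 no-port BR/MEM
#7 head=9: st.MEM+and.ALU i9/i10 2-wide
#8 head=11: mulh.MUL+beq.BR i11/i12 2-wide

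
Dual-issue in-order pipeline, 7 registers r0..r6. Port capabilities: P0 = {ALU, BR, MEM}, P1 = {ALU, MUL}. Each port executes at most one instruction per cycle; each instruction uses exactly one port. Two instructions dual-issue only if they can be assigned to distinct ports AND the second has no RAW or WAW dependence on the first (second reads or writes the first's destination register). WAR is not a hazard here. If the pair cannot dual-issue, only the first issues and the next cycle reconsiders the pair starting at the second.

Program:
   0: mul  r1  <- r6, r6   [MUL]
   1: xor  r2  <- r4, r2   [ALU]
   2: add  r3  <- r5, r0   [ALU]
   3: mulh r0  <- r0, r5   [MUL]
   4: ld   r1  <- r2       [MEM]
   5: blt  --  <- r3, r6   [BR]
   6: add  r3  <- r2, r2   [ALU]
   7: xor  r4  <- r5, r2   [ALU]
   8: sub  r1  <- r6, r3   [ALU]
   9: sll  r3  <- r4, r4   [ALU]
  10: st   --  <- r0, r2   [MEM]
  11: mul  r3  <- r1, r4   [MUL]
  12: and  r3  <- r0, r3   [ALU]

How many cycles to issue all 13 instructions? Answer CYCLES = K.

  cy0 -> i0,i1 (mul.MUL xor.ALU) pair
  cy1 -> i2,i3 (add.ALU mulh.MUL) pair
  cy2 -> i4 (ld.MEM) no-port MEM/BR
  cy3 -> i5,i6 (blt.BR add.ALU) pair
  cy4 -> i7,i8 (xor.ALU sub.ALU) pair
  cy5 -> i9,i10 (sll.ALU st.MEM) pair
  cy6 -> i11 (mul.MUL) RAW+WAW r3
  cy7 -> i12 (and.ALU) tail

CYCLES = 8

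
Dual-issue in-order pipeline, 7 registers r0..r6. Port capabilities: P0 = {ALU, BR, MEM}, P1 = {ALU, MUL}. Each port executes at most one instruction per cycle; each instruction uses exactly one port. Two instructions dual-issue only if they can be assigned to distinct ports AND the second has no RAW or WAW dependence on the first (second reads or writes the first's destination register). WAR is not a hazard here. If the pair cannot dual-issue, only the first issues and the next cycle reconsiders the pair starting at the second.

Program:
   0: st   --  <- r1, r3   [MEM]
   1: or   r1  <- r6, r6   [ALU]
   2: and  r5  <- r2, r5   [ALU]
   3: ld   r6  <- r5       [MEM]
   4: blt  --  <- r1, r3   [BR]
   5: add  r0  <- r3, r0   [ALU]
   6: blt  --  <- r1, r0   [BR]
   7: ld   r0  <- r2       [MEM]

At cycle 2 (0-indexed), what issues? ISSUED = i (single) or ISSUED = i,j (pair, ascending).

ISSUED = 3

0. st.MEM+or.ALU @i0/i1  | pair
1. and.ALU @i2  | RAW r5
2. ld.MEM @i3  | no-port MEM/BR
3. blt.BR+add.ALU @i4/i5  | pair
4. blt.BR @i6  | no-port BR/MEM
5. ld.MEM @i7  | tail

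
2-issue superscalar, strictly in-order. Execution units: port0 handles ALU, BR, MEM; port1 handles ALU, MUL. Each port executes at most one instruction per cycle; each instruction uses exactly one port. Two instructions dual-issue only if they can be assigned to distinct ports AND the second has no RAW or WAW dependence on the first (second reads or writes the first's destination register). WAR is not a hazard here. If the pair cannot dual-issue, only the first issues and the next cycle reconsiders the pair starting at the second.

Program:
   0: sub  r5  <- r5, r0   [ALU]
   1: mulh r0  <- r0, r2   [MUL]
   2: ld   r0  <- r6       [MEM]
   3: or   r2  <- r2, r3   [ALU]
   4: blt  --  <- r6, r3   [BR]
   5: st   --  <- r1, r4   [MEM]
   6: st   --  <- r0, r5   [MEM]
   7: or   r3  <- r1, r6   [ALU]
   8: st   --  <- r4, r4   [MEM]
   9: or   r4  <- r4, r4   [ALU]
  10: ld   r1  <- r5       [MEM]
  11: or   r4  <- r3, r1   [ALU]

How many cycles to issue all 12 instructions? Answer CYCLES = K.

CYCLES = 8

[0] i0&i1  sub.ALU/mulh.MUL  -- 2-wide
[1] i2&i3  ld.MEM/or.ALU  -- 2-wide
[2] i4  blt.BR  -- no-port BR/MEM
[3] i5  st.MEM  -- no-port MEM/MEM
[4] i6&i7  st.MEM/or.ALU  -- 2-wide
[5] i8&i9  st.MEM/or.ALU  -- 2-wide
[6] i10  ld.MEM  -- RAW r1
[7] i11  or.ALU  -- tail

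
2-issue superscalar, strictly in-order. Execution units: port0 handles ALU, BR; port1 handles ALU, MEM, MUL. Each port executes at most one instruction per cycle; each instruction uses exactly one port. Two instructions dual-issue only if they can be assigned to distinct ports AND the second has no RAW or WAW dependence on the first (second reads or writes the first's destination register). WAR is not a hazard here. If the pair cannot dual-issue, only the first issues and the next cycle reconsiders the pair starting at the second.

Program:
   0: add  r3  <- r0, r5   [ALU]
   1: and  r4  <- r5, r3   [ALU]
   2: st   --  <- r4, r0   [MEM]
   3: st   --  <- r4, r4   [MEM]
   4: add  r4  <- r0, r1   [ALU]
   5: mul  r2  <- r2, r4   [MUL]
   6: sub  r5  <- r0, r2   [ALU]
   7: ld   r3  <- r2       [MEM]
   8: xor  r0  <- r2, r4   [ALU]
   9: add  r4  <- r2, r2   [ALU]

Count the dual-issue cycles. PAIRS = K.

PAIRS = 3

c0: i0 add  RAW r3
c1: i1 and  RAW r4
c2: i2 st  no-port MEM/MEM
c3: i3,i4 st/add  2-wide
c4: i5 mul  RAW r2
c5: i6,i7 sub/ld  2-wide
c6: i8,i9 xor/add  2-wide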